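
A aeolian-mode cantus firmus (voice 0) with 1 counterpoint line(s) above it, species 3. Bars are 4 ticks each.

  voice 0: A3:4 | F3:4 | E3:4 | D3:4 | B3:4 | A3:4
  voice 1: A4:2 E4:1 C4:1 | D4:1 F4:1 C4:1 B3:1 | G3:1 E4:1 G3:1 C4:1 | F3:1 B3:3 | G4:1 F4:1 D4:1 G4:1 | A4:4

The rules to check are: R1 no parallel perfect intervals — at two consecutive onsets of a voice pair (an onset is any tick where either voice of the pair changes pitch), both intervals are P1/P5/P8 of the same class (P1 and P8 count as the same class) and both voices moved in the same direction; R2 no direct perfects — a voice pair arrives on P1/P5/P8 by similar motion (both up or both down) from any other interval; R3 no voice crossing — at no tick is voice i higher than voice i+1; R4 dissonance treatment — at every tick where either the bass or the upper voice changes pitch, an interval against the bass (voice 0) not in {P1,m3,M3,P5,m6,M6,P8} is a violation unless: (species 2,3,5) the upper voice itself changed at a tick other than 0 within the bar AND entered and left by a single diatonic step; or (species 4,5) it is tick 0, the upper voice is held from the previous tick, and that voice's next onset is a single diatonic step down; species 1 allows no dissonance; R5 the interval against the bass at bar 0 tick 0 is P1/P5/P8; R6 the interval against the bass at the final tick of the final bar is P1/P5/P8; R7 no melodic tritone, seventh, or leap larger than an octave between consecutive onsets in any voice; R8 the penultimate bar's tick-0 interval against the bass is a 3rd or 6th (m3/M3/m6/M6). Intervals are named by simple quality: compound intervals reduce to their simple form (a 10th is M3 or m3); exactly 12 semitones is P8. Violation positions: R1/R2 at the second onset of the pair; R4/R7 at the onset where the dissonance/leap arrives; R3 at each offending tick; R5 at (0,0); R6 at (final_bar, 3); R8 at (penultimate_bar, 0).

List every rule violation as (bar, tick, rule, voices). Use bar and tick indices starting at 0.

(1, 3, R4, (0, 1))
(3, 1, R7, (1,))
(4, 1, R4, (0, 1))

bar 0: v0=A3 v1=A4 downbeat P8
bar 1: v0=F3 v1=D4 downbeat M6
bar 2: v0=E3 v1=G3 downbeat m3
bar 3: v0=D3 v1=F3 downbeat m3
bar 4: v0=B3 v1=G4 downbeat m6
bar 5: v0=A3 v1=A4 downbeat P8
  -> R4 @ bar 1 tick 3 v(0, 1): F3/B3 TT untreated
  -> R7 @ bar 3 tick 1 v(1,): F3->B3 leap 6st
  -> R4 @ bar 4 tick 1 v(0, 1): B3/F4 TT untreated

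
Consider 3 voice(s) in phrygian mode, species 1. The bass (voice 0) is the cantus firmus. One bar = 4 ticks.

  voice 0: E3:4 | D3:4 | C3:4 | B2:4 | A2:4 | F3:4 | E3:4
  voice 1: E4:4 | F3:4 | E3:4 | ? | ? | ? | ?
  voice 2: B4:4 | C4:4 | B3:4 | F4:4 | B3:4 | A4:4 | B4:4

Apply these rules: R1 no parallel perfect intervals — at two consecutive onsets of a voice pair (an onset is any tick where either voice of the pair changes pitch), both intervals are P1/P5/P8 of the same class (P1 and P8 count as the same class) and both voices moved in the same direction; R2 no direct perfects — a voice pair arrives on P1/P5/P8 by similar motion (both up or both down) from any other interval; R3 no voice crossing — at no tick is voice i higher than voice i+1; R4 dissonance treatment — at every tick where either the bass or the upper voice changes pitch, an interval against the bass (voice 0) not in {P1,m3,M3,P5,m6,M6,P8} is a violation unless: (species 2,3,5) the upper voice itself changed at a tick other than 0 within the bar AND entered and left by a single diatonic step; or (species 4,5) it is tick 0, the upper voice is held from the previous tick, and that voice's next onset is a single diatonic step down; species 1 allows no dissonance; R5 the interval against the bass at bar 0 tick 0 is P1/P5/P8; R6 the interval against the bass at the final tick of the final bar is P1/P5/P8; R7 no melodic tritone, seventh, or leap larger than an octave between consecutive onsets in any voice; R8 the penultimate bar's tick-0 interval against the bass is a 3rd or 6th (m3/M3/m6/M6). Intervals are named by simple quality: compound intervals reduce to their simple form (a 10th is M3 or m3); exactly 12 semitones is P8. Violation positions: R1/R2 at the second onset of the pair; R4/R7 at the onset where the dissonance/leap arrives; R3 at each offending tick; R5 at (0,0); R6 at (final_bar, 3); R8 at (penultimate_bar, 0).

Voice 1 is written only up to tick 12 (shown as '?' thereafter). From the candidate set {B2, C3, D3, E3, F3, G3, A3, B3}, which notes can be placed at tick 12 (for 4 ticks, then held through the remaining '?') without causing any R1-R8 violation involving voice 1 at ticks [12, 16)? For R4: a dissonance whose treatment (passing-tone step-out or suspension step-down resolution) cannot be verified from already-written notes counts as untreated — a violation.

{B3, D3, G3}

B2: violates R2
C3: violates R4
D3: legal
E3: violates R4
F3: violates R2,R4
G3: legal
A3: violates R4
B3: legal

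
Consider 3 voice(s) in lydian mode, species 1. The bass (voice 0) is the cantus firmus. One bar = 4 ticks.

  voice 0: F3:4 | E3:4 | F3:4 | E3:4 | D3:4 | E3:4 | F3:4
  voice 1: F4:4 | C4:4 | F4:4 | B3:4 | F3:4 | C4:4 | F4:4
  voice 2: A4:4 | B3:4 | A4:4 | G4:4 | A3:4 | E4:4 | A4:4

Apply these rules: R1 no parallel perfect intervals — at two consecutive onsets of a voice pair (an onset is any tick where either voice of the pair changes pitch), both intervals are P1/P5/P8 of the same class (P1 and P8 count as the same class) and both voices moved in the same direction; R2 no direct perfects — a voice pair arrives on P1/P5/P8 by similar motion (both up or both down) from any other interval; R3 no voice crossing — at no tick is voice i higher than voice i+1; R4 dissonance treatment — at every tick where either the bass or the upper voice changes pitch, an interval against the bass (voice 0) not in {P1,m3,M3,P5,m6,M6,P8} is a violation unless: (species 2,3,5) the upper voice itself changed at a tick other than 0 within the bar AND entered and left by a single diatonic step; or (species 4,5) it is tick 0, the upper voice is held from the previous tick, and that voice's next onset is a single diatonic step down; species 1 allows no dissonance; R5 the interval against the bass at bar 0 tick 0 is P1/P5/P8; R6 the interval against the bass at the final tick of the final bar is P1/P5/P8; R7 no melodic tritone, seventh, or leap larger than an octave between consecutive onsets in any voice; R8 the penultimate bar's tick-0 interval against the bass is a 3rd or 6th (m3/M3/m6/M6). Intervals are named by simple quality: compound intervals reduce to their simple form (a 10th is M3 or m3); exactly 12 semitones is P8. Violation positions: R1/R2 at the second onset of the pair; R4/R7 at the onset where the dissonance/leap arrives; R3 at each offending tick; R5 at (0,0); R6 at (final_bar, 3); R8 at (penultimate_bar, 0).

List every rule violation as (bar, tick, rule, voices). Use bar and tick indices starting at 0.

bar 0: v0=F3 v1=F4 v2=A4 downbeat M3
bar 1: v0=E3 v1=C4 v2=B3 downbeat P5
bar 2: v0=F3 v1=F4 v2=A4 downbeat M3
bar 3: v0=E3 v1=B3 v2=G4 downbeat m3
bar 4: v0=D3 v1=F3 v2=A3 downbeat P5
bar 5: v0=E3 v1=C4 v2=E4 downbeat P8
bar 6: v0=F3 v1=F4 v2=A4 downbeat M3
  -> R5 @ bar 0 tick 0 v(0, 2): opens on M3
  -> R2 @ bar 1 tick 0 v(0, 2): F3/A4 M3 -> E3/B3 P5 similar
  -> R3 @ bar 1 tick 0 v(1, 2): C4 above B3
  -> R7 @ bar 1 tick 0 v(2,): A4->B3 leap 10st
  -> R3 @ bar 1 tick 1 v(1, 2): C4 above B3
  -> R3 @ bar 1 tick 2 v(1, 2): C4 above B3
  -> R3 @ bar 1 tick 3 v(1, 2): C4 above B3
  -> R2 @ bar 2 tick 0 v(0, 1): E3/C4 m6 -> F3/F4 P8 similar
  -> R7 @ bar 2 tick 0 v(2,): B3->A4 leap 10st
  -> R2 @ bar 3 tick 0 v(0, 1): F3/F4 P8 -> E3/B3 P5 similar
  -> R7 @ bar 3 tick 0 v(1,): F4->B3 leap 6st
  -> R2 @ bar 4 tick 0 v(0, 2): E3/G4 m3 -> D3/A3 P5 similar
  -> R7 @ bar 4 tick 0 v(1,): B3->F3 leap 6st
  -> R7 @ bar 4 tick 0 v(2,): G4->A3 leap 10st
  -> R2 @ bar 5 tick 0 v(0, 2): D3/A3 P5 -> E3/E4 P8 similar
  -> R8 @ bar 5 tick 0 v(0, 2): penult P8 not 3rd/6th
  -> R2 @ bar 6 tick 0 v(0, 1): E3/C4 m6 -> F3/F4 P8 similar
  -> R6 @ bar 6 tick 3 v(0, 2): closes on M3

(0, 0, R5, (0, 2))
(1, 0, R2, (0, 2))
(1, 0, R3, (1, 2))
(1, 0, R7, (2,))
(1, 1, R3, (1, 2))
(1, 2, R3, (1, 2))
(1, 3, R3, (1, 2))
(2, 0, R2, (0, 1))
(2, 0, R7, (2,))
(3, 0, R2, (0, 1))
(3, 0, R7, (1,))
(4, 0, R2, (0, 2))
(4, 0, R7, (1,))
(4, 0, R7, (2,))
(5, 0, R2, (0, 2))
(5, 0, R8, (0, 2))
(6, 0, R2, (0, 1))
(6, 3, R6, (0, 2))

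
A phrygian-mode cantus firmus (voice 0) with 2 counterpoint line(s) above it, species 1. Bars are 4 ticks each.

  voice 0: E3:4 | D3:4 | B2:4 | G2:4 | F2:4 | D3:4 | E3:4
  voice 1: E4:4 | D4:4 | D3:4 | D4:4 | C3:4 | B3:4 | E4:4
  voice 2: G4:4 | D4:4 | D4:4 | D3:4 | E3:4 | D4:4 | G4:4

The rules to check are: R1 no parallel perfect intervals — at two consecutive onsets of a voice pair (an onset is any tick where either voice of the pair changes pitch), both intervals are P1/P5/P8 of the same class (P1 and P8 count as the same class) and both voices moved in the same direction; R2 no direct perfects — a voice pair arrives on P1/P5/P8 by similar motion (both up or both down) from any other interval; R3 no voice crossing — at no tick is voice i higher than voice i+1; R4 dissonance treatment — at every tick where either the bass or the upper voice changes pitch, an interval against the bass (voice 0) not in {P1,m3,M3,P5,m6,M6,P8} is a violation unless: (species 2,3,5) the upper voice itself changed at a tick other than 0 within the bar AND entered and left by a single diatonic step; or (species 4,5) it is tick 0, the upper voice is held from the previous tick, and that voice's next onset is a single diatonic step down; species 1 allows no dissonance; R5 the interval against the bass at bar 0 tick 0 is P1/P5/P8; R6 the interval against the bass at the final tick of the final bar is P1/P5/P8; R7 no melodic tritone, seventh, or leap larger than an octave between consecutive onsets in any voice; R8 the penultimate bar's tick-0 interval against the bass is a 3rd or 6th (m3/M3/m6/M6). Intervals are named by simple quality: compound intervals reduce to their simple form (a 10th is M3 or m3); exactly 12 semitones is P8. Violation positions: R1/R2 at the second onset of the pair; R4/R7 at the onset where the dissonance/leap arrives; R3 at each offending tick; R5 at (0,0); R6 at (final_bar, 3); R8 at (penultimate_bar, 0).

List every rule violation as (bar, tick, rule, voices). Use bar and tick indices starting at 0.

(0, 0, R5, (0, 2))
(1, 0, R1, (0, 1))
(1, 0, R2, (0, 2))
(1, 0, R2, (1, 2))
(3, 0, R2, (0, 2))
(3, 0, R3, (1, 2))
(3, 1, R3, (1, 2))
(3, 2, R3, (1, 2))
(3, 3, R3, (1, 2))
(4, 0, R1, (0, 1))
(4, 0, R4, (0, 2))
(4, 0, R7, (1,))
(5, 0, R2, (0, 2))
(5, 0, R7, (1,))
(5, 0, R7, (2,))
(5, 0, R8, (0, 2))
(6, 0, R2, (0, 1))
(6, 3, R6, (0, 2))

bar 0: v0=E3 v1=E4 v2=G4 downbeat m3
bar 1: v0=D3 v1=D4 v2=D4 downbeat P8
bar 2: v0=B2 v1=D3 v2=D4 downbeat m3
bar 3: v0=G2 v1=D4 v2=D3 downbeat P5
bar 4: v0=F2 v1=C3 v2=E3 downbeat M7
bar 5: v0=D3 v1=B3 v2=D4 downbeat P8
bar 6: v0=E3 v1=E4 v2=G4 downbeat m3
  -> R5 @ bar 0 tick 0 v(0, 2): opens on m3
  -> R1 @ bar 1 tick 0 v(0, 1): E3/E4 P8 -> D3/D4 P8 similar
  -> R2 @ bar 1 tick 0 v(0, 2): E3/G4 m3 -> D3/D4 P8 similar
  -> R2 @ bar 1 tick 0 v(1, 2): E4/G4 m3 -> D4/D4 P1 similar
  -> R2 @ bar 3 tick 0 v(0, 2): B2/D4 m3 -> G2/D3 P5 similar
  -> R3 @ bar 3 tick 0 v(1, 2): D4 above D3
  -> R3 @ bar 3 tick 1 v(1, 2): D4 above D3
  -> R3 @ bar 3 tick 2 v(1, 2): D4 above D3
  -> R3 @ bar 3 tick 3 v(1, 2): D4 above D3
  -> R1 @ bar 4 tick 0 v(0, 1): G2/D4 P5 -> F2/C3 P5 similar
  -> R4 @ bar 4 tick 0 v(0, 2): F2/E3 M7 untreated
  -> R7 @ bar 4 tick 0 v(1,): D4->C3 leap 14st
  -> R2 @ bar 5 tick 0 v(0, 2): F2/E3 M7 -> D3/D4 P8 similar
  -> R7 @ bar 5 tick 0 v(1,): C3->B3 leap 11st
  -> R7 @ bar 5 tick 0 v(2,): E3->D4 leap 10st
  -> R8 @ bar 5 tick 0 v(0, 2): penult P8 not 3rd/6th
  -> R2 @ bar 6 tick 0 v(0, 1): D3/B3 M6 -> E3/E4 P8 similar
  -> R6 @ bar 6 tick 3 v(0, 2): closes on m3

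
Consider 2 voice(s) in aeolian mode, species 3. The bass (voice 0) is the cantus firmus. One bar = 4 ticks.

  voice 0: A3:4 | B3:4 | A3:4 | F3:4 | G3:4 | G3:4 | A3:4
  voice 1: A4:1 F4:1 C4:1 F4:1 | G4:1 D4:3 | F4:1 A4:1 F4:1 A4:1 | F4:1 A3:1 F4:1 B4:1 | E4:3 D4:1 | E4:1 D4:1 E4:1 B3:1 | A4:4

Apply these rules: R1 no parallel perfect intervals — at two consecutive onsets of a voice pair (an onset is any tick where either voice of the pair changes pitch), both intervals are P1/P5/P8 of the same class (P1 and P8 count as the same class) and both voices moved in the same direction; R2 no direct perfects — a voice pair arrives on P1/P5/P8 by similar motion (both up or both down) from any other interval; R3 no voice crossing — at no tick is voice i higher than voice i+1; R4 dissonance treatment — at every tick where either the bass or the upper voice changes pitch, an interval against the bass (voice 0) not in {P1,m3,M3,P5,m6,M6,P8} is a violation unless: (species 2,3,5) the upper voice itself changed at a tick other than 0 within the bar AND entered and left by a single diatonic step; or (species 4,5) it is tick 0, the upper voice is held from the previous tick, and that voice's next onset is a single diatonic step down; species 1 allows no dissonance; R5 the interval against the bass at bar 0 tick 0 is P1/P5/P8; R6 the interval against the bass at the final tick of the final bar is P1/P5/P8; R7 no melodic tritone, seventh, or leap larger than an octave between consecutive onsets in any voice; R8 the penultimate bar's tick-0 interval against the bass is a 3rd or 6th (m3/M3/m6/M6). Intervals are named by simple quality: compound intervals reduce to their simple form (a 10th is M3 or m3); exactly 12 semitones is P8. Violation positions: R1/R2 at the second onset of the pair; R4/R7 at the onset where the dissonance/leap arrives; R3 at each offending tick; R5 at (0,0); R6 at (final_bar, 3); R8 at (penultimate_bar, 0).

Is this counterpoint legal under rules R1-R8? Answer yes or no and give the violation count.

bar 0: v0=A3 v1=A4 (P8)
bar 1: v0=B3 v1=G4 (m6)
bar 2: v0=A3 v1=F4 (m6)
bar 3: v0=F3 v1=F4 (P8)
bar 4: v0=G3 v1=E4 (M6)
bar 5: v0=G3 v1=E4 (M6)
bar 6: v0=A3 v1=A4 (P8)
  R1 @ bar3.0: A3/A4 P8 -> F3/F4 P8 similar
  R4 @ bar3.3: F3/B4 TT untreated
  R7 @ bar3.3: F4->B4 leap 6st
  R2 @ bar6.0: G3/B3 M3 -> A3/A4 P8 similar
  R7 @ bar6.0: B3->A4 leap 10st

No (5 violations)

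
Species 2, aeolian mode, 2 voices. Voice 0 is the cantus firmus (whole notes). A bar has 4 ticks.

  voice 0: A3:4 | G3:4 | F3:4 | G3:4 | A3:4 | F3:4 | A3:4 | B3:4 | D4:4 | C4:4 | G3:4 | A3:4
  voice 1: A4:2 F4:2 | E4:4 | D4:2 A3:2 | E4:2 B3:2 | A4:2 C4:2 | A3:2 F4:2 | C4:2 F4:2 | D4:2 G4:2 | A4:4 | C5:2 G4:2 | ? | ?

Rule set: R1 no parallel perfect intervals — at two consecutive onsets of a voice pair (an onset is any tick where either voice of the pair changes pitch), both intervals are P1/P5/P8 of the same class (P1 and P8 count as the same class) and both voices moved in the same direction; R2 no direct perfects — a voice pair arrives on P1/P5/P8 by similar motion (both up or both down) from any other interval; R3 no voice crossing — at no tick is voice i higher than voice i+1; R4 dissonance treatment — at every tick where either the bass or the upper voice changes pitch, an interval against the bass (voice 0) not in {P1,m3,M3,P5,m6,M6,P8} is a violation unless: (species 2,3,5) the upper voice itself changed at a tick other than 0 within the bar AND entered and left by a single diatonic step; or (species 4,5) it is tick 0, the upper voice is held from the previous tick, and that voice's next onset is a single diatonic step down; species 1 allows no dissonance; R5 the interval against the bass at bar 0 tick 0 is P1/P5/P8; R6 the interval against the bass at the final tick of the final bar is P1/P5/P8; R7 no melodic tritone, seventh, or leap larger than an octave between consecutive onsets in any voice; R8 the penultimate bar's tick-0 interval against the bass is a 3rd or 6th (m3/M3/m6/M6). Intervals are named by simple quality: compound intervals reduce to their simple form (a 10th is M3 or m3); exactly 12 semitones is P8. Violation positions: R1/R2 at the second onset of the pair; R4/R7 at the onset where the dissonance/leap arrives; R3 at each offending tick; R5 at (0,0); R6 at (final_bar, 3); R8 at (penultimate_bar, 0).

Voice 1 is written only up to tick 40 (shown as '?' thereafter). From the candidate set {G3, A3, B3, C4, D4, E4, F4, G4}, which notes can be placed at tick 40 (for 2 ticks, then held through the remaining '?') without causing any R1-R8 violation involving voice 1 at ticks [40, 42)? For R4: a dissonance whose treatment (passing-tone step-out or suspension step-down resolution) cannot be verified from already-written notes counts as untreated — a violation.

G3: violates R2,R8
A3: violates R4,R7,R8
B3: legal
C4: violates R4,R8
D4: violates R1,R8
E4: legal
F4: violates R4,R8
G4: violates R8

{B3, E4}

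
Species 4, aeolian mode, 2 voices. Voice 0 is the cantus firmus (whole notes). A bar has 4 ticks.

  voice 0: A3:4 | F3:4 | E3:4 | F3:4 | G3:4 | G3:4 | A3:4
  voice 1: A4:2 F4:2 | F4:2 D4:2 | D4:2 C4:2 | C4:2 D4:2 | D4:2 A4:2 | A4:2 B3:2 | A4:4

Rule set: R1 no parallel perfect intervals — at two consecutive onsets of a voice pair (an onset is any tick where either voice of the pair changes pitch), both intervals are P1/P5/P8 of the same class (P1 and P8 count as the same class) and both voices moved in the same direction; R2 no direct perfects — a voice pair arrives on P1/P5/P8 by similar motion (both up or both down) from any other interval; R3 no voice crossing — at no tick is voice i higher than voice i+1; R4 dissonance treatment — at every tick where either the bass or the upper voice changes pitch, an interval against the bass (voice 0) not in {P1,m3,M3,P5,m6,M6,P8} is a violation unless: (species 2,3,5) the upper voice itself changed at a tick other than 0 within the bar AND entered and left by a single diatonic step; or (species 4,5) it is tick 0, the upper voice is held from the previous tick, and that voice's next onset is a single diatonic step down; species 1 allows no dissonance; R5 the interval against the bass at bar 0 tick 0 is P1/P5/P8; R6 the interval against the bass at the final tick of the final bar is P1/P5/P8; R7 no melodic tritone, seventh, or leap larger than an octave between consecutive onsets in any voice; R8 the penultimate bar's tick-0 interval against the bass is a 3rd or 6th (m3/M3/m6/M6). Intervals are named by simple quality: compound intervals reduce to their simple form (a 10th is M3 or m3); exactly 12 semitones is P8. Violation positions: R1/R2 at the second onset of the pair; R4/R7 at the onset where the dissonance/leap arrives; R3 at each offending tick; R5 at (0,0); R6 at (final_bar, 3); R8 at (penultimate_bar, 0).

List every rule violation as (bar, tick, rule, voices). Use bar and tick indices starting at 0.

(4, 2, R4, (0, 1))
(5, 0, R8, (0, 1))
(5, 2, R7, (1,))
(6, 0, R2, (0, 1))
(6, 0, R7, (1,))

bar 0: v0=A3 v1=A4 downbeat P8
bar 1: v0=F3 v1=F4 downbeat P8
bar 2: v0=E3 v1=D4 downbeat m7
bar 3: v0=F3 v1=C4 downbeat P5
bar 4: v0=G3 v1=D4 downbeat P5
bar 5: v0=G3 v1=A4 downbeat M2
bar 6: v0=A3 v1=A4 downbeat P8
  -> R4 @ bar 4 tick 2 v(0, 1): G3/A4 M2 untreated
  -> R8 @ bar 5 tick 0 v(0, 1): penult M2 not 3rd/6th
  -> R7 @ bar 5 tick 2 v(1,): A4->B3 leap 10st
  -> R2 @ bar 6 tick 0 v(0, 1): G3/B3 M3 -> A3/A4 P8 similar
  -> R7 @ bar 6 tick 0 v(1,): B3->A4 leap 10st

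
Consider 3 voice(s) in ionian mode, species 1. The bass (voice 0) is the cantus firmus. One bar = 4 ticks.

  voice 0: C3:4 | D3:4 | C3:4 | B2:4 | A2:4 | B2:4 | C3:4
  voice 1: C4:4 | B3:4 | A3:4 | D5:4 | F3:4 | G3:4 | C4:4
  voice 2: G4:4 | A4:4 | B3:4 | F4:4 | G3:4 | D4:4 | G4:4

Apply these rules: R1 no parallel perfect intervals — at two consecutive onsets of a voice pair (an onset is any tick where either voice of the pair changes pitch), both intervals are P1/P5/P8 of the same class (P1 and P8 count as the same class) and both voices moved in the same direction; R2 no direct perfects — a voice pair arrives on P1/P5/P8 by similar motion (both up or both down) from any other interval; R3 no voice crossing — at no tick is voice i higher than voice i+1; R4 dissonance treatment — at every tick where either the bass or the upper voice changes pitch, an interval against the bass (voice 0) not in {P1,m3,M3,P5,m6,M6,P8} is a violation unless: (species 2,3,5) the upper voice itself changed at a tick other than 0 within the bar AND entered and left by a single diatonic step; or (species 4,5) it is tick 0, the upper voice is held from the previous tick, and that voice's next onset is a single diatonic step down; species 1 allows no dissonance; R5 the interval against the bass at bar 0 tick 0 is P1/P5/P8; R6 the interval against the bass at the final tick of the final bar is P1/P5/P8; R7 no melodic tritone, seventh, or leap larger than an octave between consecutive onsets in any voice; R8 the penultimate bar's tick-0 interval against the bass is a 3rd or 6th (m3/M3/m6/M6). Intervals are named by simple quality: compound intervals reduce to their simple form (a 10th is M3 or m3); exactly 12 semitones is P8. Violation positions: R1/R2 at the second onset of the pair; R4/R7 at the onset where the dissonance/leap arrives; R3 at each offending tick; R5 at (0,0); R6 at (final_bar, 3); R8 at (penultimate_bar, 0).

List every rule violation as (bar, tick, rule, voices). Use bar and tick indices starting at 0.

bar 0: v0=C3 v1=C4 v2=G4 downbeat P5
bar 1: v0=D3 v1=B3 v2=A4 downbeat P5
bar 2: v0=C3 v1=A3 v2=B3 downbeat M7
bar 3: v0=B2 v1=D5 v2=F4 downbeat TT
bar 4: v0=A2 v1=F3 v2=G3 downbeat m7
bar 5: v0=B2 v1=G3 v2=D4 downbeat m3
bar 6: v0=C3 v1=C4 v2=G4 downbeat P5
  -> R1 @ bar 1 tick 0 v(0, 2): C3/G4 P5 -> D3/A4 P5 similar
  -> R4 @ bar 2 tick 0 v(0, 2): C3/B3 M7 untreated
  -> R7 @ bar 2 tick 0 v(2,): A4->B3 leap 10st
  -> R3 @ bar 3 tick 0 v(1, 2): D5 above F4
  -> R4 @ bar 3 tick 0 v(0, 2): B2/F4 TT untreated
  -> R7 @ bar 3 tick 0 v(1,): A3->D5 leap 17st
  -> R7 @ bar 3 tick 0 v(2,): B3->F4 leap 6st
  -> R3 @ bar 3 tick 1 v(1, 2): D5 above F4
  -> R3 @ bar 3 tick 2 v(1, 2): D5 above F4
  -> R3 @ bar 3 tick 3 v(1, 2): D5 above F4
  -> R4 @ bar 4 tick 0 v(0, 2): A2/G3 m7 untreated
  -> R7 @ bar 4 tick 0 v(1,): D5->F3 leap 21st
  -> R7 @ bar 4 tick 0 v(2,): F4->G3 leap 10st
  -> R2 @ bar 5 tick 0 v(1, 2): F3/G3 M2 -> G3/D4 P5 similar
  -> R1 @ bar 6 tick 0 v(1, 2): G3/D4 P5 -> C4/G4 P5 similar
  -> R2 @ bar 6 tick 0 v(0, 1): B2/G3 m6 -> C3/C4 P8 similar
  -> R2 @ bar 6 tick 0 v(0, 2): B2/D4 m3 -> C3/G4 P5 similar

(1, 0, R1, (0, 2))
(2, 0, R4, (0, 2))
(2, 0, R7, (2,))
(3, 0, R3, (1, 2))
(3, 0, R4, (0, 2))
(3, 0, R7, (1,))
(3, 0, R7, (2,))
(3, 1, R3, (1, 2))
(3, 2, R3, (1, 2))
(3, 3, R3, (1, 2))
(4, 0, R4, (0, 2))
(4, 0, R7, (1,))
(4, 0, R7, (2,))
(5, 0, R2, (1, 2))
(6, 0, R1, (1, 2))
(6, 0, R2, (0, 1))
(6, 0, R2, (0, 2))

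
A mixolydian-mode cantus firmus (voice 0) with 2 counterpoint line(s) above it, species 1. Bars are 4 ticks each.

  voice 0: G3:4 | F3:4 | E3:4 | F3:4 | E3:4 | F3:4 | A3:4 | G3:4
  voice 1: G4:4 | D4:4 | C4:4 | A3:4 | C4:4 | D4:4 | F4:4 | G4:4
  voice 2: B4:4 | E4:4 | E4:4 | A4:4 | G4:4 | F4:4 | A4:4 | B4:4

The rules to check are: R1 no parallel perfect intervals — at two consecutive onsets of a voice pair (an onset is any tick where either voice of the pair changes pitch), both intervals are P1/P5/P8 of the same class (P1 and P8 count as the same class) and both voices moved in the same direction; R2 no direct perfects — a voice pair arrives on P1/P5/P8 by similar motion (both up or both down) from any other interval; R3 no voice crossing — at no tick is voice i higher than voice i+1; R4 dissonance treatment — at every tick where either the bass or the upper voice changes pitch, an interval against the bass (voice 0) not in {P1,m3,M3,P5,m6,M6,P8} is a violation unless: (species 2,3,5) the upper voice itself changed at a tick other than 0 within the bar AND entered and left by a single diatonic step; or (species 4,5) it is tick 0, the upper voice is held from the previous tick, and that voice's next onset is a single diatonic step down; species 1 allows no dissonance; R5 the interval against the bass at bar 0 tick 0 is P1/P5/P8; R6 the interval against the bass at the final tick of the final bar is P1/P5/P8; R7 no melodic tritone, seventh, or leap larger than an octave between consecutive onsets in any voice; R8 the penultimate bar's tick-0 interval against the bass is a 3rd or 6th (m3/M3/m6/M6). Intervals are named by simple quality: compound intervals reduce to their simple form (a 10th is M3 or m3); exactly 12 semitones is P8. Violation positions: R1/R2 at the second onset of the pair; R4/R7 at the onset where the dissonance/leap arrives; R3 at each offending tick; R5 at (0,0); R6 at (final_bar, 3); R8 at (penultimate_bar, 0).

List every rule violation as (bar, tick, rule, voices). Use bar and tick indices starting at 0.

bar 0: v0=G3 v1=G4 v2=B4 downbeat M3
bar 1: v0=F3 v1=D4 v2=E4 downbeat M7
bar 2: v0=E3 v1=C4 v2=E4 downbeat P8
bar 3: v0=F3 v1=A3 v2=A4 downbeat M3
bar 4: v0=E3 v1=C4 v2=G4 downbeat m3
bar 5: v0=F3 v1=D4 v2=F4 downbeat P8
bar 6: v0=A3 v1=F4 v2=A4 downbeat P8
bar 7: v0=G3 v1=G4 v2=B4 downbeat M3
  -> R5 @ bar 0 tick 0 v(0, 2): opens on M3
  -> R4 @ bar 1 tick 0 v(0, 2): F3/E4 M7 untreated
  -> R1 @ bar 6 tick 0 v(0, 2): F3/F4 P8 -> A3/A4 P8 similar
  -> R8 @ bar 6 tick 0 v(0, 2): penult P8 not 3rd/6th
  -> R6 @ bar 7 tick 3 v(0, 2): closes on M3

(0, 0, R5, (0, 2))
(1, 0, R4, (0, 2))
(6, 0, R1, (0, 2))
(6, 0, R8, (0, 2))
(7, 3, R6, (0, 2))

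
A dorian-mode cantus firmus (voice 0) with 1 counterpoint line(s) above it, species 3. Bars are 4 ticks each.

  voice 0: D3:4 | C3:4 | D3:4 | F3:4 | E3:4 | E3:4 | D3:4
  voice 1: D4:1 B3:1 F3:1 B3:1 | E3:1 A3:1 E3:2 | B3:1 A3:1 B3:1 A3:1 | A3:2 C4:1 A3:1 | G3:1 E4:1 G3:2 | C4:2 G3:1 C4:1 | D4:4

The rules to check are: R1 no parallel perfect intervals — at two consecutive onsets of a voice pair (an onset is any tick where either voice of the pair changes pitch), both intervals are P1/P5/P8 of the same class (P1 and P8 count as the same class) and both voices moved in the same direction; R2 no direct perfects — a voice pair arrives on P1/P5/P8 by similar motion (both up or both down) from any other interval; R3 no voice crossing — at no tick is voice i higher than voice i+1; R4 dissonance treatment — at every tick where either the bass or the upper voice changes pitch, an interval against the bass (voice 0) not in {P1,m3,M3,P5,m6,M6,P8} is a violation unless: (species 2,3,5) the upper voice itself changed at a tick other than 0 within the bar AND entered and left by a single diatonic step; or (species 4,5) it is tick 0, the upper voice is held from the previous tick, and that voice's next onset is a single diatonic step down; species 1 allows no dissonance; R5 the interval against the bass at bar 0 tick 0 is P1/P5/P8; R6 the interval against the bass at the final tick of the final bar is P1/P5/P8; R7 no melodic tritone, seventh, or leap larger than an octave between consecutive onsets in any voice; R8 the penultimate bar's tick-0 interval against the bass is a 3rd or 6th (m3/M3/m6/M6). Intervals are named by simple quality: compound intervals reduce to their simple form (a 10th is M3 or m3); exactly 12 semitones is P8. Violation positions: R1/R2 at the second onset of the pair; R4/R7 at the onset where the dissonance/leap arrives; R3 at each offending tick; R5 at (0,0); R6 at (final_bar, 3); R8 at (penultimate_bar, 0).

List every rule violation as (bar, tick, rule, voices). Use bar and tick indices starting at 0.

(0, 2, R7, (1,))
(0, 3, R7, (1,))

bar 0: v0=D3 v1=D4 downbeat P8
bar 1: v0=C3 v1=E3 downbeat M3
bar 2: v0=D3 v1=B3 downbeat M6
bar 3: v0=F3 v1=A3 downbeat M3
bar 4: v0=E3 v1=G3 downbeat m3
bar 5: v0=E3 v1=C4 downbeat m6
bar 6: v0=D3 v1=D4 downbeat P8
  -> R7 @ bar 0 tick 2 v(1,): B3->F3 leap 6st
  -> R7 @ bar 0 tick 3 v(1,): F3->B3 leap 6st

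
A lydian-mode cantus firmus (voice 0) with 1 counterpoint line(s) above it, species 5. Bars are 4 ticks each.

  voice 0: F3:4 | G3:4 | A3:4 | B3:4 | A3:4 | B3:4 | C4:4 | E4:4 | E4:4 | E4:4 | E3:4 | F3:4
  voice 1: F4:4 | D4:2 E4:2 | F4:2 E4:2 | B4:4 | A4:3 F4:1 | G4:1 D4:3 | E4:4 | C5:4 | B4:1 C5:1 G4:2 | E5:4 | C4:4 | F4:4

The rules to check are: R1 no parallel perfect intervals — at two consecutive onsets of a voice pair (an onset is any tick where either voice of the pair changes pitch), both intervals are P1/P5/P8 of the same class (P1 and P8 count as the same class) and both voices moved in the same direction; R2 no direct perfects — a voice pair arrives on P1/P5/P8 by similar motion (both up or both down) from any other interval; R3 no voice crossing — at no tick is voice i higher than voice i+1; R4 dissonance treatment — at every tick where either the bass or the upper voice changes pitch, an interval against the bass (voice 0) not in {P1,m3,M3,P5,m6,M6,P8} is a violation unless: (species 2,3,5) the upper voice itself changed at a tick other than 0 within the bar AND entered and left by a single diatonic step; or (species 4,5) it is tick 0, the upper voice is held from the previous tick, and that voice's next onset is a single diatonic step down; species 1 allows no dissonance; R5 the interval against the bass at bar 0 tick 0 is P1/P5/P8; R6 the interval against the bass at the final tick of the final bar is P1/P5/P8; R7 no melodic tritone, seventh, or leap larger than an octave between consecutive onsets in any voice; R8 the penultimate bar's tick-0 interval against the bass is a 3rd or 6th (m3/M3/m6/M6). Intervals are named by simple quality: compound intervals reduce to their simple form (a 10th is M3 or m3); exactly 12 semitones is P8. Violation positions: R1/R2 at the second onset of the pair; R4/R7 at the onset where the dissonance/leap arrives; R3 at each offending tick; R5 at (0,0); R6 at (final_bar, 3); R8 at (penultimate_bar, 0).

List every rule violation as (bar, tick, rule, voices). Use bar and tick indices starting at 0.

bar 0: v0=F3 v1=F4 downbeat P8
bar 1: v0=G3 v1=D4 downbeat P5
bar 2: v0=A3 v1=F4 downbeat m6
bar 3: v0=B3 v1=B4 downbeat P8
bar 4: v0=A3 v1=A4 downbeat P8
bar 5: v0=B3 v1=G4 downbeat m6
bar 6: v0=C4 v1=E4 downbeat M3
bar 7: v0=E4 v1=C5 downbeat m6
bar 8: v0=E4 v1=B4 downbeat P5
bar 9: v0=E4 v1=E5 downbeat P8
bar 10: v0=E3 v1=C4 downbeat m6
bar 11: v0=F3 v1=F4 downbeat P8
  -> R2 @ bar 3 tick 0 v(0, 1): A3/E4 P5 -> B3/B4 P8 similar
  -> R1 @ bar 4 tick 0 v(0, 1): B3/B4 P8 -> A3/A4 P8 similar
  -> R7 @ bar 10 tick 0 v(1,): E5->C4 leap 16st
  -> R2 @ bar 11 tick 0 v(0, 1): E3/C4 m6 -> F3/F4 P8 similar

(3, 0, R2, (0, 1))
(4, 0, R1, (0, 1))
(10, 0, R7, (1,))
(11, 0, R2, (0, 1))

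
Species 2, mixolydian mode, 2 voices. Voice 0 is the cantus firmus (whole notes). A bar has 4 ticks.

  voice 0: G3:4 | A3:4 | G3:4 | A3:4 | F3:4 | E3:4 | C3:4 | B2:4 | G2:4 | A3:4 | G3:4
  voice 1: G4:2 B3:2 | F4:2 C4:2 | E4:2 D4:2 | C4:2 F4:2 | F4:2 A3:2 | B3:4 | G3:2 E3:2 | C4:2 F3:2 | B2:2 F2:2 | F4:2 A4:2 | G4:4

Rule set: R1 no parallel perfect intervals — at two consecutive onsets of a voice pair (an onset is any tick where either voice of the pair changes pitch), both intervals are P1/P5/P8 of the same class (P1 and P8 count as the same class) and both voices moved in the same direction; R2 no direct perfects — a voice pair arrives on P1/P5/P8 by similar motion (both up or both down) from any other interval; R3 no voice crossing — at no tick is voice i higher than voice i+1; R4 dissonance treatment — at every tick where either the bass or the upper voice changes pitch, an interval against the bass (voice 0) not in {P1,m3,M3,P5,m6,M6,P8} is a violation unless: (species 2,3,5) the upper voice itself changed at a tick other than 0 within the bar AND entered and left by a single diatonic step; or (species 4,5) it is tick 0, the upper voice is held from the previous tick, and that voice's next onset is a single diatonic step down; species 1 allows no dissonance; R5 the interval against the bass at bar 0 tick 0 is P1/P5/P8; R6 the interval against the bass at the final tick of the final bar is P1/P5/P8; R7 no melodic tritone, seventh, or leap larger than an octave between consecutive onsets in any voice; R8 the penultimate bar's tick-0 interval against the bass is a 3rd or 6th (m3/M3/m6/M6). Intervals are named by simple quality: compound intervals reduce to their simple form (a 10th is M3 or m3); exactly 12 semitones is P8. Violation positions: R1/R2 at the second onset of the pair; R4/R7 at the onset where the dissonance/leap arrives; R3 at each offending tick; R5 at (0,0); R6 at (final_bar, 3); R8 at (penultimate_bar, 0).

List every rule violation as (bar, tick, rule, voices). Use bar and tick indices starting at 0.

bar 0: v0=G3 v1=G4 downbeat P8
bar 1: v0=A3 v1=F4 downbeat m6
bar 2: v0=G3 v1=E4 downbeat M6
bar 3: v0=A3 v1=C4 downbeat m3
bar 4: v0=F3 v1=F4 downbeat P8
bar 5: v0=E3 v1=B3 downbeat P5
bar 6: v0=C3 v1=G3 downbeat P5
bar 7: v0=B2 v1=C4 downbeat m2
bar 8: v0=G2 v1=B2 downbeat M3
bar 9: v0=A3 v1=F4 downbeat m6
bar 10: v0=G3 v1=G4 downbeat P8
  -> R7 @ bar 1 tick 0 v(1,): B3->F4 leap 6st
  -> R1 @ bar 6 tick 0 v(0, 1): E3/B3 P5 -> C3/G3 P5 similar
  -> R4 @ bar 7 tick 0 v(0, 1): B2/C4 m2 untreated
  -> R4 @ bar 7 tick 2 v(0, 1): B2/F3 TT untreated
  -> R7 @ bar 8 tick 0 v(1,): F3->B2 leap 6st
  -> R3 @ bar 8 tick 2 v(0, 1): G2 above F2
  -> R4 @ bar 8 tick 2 v(0, 1): G2/F2 M2 untreated
  -> R7 @ bar 8 tick 2 v(1,): B2->F2 leap 6st
  -> R3 @ bar 8 tick 3 v(0, 1): G2 above F2
  -> R7 @ bar 9 tick 0 v(0,): G2->A3 leap 14st
  -> R7 @ bar 9 tick 0 v(1,): F2->F4 leap 24st
  -> R1 @ bar 10 tick 0 v(0, 1): A3/A4 P8 -> G3/G4 P8 similar

(1, 0, R7, (1,))
(6, 0, R1, (0, 1))
(7, 0, R4, (0, 1))
(7, 2, R4, (0, 1))
(8, 0, R7, (1,))
(8, 2, R3, (0, 1))
(8, 2, R4, (0, 1))
(8, 2, R7, (1,))
(8, 3, R3, (0, 1))
(9, 0, R7, (0,))
(9, 0, R7, (1,))
(10, 0, R1, (0, 1))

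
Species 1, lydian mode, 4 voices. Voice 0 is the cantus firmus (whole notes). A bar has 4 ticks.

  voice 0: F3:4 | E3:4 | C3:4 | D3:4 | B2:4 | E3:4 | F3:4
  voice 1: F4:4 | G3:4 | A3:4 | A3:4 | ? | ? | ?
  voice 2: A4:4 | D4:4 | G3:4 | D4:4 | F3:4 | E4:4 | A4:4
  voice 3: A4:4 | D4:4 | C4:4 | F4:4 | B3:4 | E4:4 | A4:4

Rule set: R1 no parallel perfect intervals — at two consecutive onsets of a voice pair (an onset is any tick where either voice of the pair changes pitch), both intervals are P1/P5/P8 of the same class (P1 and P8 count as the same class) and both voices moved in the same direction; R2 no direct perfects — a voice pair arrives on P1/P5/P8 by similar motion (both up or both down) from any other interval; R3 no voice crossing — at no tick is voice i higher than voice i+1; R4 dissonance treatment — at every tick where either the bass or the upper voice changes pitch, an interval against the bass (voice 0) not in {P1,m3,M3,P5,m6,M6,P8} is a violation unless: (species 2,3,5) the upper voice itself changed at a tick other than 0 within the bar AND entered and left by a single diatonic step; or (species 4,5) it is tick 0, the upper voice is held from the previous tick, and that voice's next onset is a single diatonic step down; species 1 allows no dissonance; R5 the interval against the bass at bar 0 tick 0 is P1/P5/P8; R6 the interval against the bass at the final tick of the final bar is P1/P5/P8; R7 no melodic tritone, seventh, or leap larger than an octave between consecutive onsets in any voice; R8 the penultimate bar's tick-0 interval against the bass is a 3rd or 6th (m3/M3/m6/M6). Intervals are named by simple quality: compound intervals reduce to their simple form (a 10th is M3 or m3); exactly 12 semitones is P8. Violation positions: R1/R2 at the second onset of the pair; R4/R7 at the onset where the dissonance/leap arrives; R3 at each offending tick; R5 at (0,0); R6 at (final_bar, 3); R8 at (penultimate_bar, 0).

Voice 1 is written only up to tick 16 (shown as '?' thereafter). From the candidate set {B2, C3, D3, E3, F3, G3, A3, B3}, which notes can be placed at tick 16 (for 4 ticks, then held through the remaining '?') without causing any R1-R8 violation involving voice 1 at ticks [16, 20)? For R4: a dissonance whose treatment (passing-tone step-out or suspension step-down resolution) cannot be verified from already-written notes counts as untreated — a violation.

B2: violates R2,R7
C3: violates R4
D3: legal
E3: violates R2,R4
F3: violates R2,R4
G3: violates R3
A3: violates R3,R4
B3: violates R3

{D3}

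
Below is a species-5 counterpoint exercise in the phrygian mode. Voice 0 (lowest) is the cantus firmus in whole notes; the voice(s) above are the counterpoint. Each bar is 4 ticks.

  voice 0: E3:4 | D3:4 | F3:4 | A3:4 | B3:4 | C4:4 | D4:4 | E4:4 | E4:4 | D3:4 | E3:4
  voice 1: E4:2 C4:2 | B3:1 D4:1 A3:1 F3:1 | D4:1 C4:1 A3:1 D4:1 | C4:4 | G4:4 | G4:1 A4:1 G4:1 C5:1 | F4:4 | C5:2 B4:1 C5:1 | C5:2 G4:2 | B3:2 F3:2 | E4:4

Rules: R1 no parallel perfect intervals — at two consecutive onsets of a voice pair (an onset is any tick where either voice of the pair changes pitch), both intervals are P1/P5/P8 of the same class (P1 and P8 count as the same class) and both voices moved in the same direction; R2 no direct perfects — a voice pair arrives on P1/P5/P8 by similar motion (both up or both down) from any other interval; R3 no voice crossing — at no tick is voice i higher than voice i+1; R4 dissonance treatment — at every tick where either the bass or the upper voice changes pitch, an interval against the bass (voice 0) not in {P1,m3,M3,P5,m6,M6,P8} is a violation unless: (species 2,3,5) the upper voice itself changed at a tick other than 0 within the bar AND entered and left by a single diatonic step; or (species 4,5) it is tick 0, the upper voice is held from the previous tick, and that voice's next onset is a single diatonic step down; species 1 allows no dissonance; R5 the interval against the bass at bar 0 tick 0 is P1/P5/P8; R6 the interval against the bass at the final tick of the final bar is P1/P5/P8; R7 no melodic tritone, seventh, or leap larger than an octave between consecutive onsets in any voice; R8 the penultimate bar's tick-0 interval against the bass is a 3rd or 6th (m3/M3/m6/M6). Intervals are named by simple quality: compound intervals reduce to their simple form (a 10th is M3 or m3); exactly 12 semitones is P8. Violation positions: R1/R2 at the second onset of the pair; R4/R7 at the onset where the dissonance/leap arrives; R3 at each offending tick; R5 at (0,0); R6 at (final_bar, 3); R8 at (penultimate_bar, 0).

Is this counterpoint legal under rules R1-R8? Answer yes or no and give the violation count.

bar 0: v0=E3 v1=E4 (P8)
bar 1: v0=D3 v1=B3 (M6)
bar 2: v0=F3 v1=D4 (M6)
bar 3: v0=A3 v1=C4 (m3)
bar 4: v0=B3 v1=G4 (m6)
bar 5: v0=C4 v1=G4 (P5)
bar 6: v0=D4 v1=F4 (m3)
bar 7: v0=E4 v1=C5 (m6)
bar 8: v0=E4 v1=C5 (m6)
bar 9: v0=D3 v1=B3 (M6)
bar 10: v0=E3 v1=E4 (P8)
  R7 @ bar9.0: E4->D3 leap 14st
  R7 @ bar9.2: B3->F3 leap 6st
  R2 @ bar10.0: D3/F3 m3 -> E3/E4 P8 similar
  R7 @ bar10.0: F3->E4 leap 11st

No (4 violations)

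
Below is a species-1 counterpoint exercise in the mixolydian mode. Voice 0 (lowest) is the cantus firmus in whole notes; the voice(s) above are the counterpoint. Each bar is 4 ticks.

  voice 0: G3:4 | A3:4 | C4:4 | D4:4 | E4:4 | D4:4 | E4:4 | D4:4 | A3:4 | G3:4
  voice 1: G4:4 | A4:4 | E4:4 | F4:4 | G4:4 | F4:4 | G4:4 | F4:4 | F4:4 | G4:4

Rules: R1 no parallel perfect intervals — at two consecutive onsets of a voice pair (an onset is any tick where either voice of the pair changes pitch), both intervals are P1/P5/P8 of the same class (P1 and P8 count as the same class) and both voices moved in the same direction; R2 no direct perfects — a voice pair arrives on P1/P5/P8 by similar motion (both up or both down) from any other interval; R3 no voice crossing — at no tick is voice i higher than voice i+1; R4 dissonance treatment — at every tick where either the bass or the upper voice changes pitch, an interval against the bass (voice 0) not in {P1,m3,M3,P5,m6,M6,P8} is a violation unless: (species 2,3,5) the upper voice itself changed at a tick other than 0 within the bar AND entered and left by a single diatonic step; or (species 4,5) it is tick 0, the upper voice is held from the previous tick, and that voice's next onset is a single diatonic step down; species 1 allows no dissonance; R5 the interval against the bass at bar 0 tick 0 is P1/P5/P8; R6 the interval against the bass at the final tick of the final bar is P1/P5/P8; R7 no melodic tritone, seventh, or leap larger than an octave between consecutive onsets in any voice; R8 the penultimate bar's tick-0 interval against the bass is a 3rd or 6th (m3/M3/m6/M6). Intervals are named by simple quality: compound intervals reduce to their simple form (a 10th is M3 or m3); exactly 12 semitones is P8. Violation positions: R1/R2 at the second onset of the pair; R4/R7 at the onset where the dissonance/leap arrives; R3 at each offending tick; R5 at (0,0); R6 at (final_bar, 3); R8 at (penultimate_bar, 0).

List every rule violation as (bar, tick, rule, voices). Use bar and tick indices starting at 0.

(1, 0, R1, (0, 1))

bar 0: v0=G3 v1=G4 downbeat P8
bar 1: v0=A3 v1=A4 downbeat P8
bar 2: v0=C4 v1=E4 downbeat M3
bar 3: v0=D4 v1=F4 downbeat m3
bar 4: v0=E4 v1=G4 downbeat m3
bar 5: v0=D4 v1=F4 downbeat m3
bar 6: v0=E4 v1=G4 downbeat m3
bar 7: v0=D4 v1=F4 downbeat m3
bar 8: v0=A3 v1=F4 downbeat m6
bar 9: v0=G3 v1=G4 downbeat P8
  -> R1 @ bar 1 tick 0 v(0, 1): G3/G4 P8 -> A3/A4 P8 similar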